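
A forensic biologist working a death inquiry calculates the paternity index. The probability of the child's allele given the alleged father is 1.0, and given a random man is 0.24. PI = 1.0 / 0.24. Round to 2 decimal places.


Paternity Index calculation:
PI = P(allele|father) / P(allele|random)
PI = 1.0 / 0.24
PI = 4.17

4.17


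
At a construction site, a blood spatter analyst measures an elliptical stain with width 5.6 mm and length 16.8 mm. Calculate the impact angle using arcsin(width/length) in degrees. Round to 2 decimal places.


Blood spatter impact angle calculation:
width / length = 5.6 / 16.8 = 0.333333
angle = arcsin(0.333333)
angle = 19.47 degrees

19.47


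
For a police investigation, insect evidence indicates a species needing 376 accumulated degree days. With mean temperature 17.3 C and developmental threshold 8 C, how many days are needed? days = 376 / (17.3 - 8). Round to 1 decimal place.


Insect development time:
Effective temperature = avg_temp - T_base = 17.3 - 8 = 9.3 C
Days = ADD / effective_temp = 376 / 9.3 = 40.4 days

40.4


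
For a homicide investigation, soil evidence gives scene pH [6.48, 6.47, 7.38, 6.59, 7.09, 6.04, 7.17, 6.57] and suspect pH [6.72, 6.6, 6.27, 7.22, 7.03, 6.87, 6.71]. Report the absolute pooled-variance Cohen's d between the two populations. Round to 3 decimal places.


Pooled-variance Cohen's d for soil pH comparison:
Scene mean = 53.79 / 8 = 6.72375
Suspect mean = 47.42 / 7 = 6.774286
Scene sample variance s_s^2 = 0.199541
Suspect sample variance s_c^2 = 0.094162
Pooled variance = ((n_s-1)*s_s^2 + (n_c-1)*s_c^2) / (n_s + n_c - 2) = 0.150905
Pooled SD = sqrt(0.150905) = 0.388465
Mean difference = -0.050536
|d| = |-0.050536| / 0.388465 = 0.130

0.130


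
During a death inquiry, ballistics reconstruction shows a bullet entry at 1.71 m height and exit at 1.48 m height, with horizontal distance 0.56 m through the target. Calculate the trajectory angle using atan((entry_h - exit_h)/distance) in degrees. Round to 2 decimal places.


Bullet trajectory angle:
Height difference = 1.71 - 1.48 = 0.23 m
angle = atan(0.23 / 0.56)
angle = atan(0.410714)
angle = 22.33 degrees

22.33


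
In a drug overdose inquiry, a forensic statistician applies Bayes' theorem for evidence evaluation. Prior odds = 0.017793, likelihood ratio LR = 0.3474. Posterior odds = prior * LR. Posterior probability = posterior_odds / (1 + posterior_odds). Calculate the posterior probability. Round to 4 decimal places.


Bayesian evidence evaluation:
Posterior odds = prior_odds * LR = 0.017793 * 0.3474 = 0.006181288
Posterior probability = posterior_odds / (1 + posterior_odds)
= 0.006181288 / (1 + 0.006181288)
= 0.006181288 / 1.006181288
= 0.0061

0.0061


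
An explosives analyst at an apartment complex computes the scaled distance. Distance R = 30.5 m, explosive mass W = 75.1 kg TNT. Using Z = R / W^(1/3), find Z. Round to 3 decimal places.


Scaled distance calculation:
W^(1/3) = 75.1^(1/3) = 4.219037
Z = R / W^(1/3) = 30.5 / 4.219037
Z = 7.229 m/kg^(1/3)

7.229


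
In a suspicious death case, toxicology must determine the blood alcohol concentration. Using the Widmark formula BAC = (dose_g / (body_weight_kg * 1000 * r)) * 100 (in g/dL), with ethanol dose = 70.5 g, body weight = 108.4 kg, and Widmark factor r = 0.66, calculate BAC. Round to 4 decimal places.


Applying the Widmark formula:
BAC = (dose_g / (body_wt * 1000 * r)) * 100
Denominator = 108.4 * 1000 * 0.66 = 71544
BAC = (70.5 / 71544) * 100
BAC = 0.0985 g/dL

0.0985


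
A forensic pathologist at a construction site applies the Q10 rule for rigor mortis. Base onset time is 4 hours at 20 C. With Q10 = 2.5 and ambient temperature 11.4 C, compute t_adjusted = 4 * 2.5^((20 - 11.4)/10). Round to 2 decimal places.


Rigor mortis time adjustment:
Exponent = (T_ref - T_actual) / 10 = (20 - 11.4) / 10 = 0.86
Q10 factor = 2.5^0.86 = 2.19902
t_adjusted = 4 * 2.19902 = 8.80 hours

8.80


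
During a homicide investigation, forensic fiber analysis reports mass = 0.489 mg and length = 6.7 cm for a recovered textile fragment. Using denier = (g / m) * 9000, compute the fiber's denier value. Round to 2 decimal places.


Denier calculation:
Mass in grams = 0.489 mg / 1000 = 0.000489 g
Length in meters = 6.7 cm / 100 = 0.067 m
Linear density = mass / length = 0.000489 / 0.067 = 0.00729851 g/m
Denier = (g/m) * 9000 = 0.00729851 * 9000 = 65.69

65.69


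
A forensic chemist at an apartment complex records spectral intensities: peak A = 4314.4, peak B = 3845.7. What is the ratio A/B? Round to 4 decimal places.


Spectral peak ratio:
Peak A = 4314.4 counts
Peak B = 3845.7 counts
Ratio = 4314.4 / 3845.7 = 1.1219

1.1219


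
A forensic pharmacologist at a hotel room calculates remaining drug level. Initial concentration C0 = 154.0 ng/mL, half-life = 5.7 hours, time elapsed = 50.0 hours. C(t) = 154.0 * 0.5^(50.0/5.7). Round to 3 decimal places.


Drug concentration decay:
Number of half-lives = t / t_half = 50.0 / 5.7 = 8.77193
Decay factor = 0.5^8.77193 = 0.00228763
C(t) = 154.0 * 0.00228763 = 0.352 ng/mL

0.352


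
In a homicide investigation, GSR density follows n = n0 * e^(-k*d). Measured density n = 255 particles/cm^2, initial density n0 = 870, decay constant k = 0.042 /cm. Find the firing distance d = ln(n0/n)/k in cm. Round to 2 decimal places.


GSR distance calculation:
n0/n = 870 / 255 = 3.411765
ln(n0/n) = 1.22723
d = 1.22723 / 0.042 = 29.22 cm

29.22


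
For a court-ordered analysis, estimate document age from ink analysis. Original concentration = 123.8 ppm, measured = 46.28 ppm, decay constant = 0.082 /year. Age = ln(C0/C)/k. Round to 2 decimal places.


Document age estimation:
C0/C = 123.8 / 46.28 = 2.675022
ln(C0/C) = 0.983958
t = 0.983958 / 0.082 = 12.00 years

12.00


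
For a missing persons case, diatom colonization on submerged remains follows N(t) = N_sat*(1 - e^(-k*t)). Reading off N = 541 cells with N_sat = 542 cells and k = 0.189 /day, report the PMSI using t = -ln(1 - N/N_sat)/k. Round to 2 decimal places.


PMSI from diatom colonization curve:
N / N_sat = 541 / 542 = 0.998155
1 - N/N_sat = 0.001845
ln(1 - N/N_sat) = -6.295276
t = -ln(1 - N/N_sat) / k = -(-6.295276) / 0.189 = 33.31 days

33.31


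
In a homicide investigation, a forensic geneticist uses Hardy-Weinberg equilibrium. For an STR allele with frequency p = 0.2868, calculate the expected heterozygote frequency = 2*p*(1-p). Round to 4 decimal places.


Hardy-Weinberg heterozygote frequency:
q = 1 - p = 1 - 0.2868 = 0.7132
2pq = 2 * 0.2868 * 0.7132 = 0.4091

0.4091


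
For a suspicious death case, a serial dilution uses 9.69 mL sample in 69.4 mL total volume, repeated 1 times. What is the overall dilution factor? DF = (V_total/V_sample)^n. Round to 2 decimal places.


Dilution factor calculation:
Single dilution = V_total / V_sample = 69.4 / 9.69 ≈ 7.162023
Number of dilutions = 1
Total DF = (69.4 / 9.69)^1 (full precision, rounded at the end) = 7.16

7.16


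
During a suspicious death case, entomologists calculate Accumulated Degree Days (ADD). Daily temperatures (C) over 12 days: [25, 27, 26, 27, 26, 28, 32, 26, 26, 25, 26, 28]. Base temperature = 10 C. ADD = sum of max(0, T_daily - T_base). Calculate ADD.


Computing ADD day by day:
Day 1: max(0, 25 - 10) = 15
Day 2: max(0, 27 - 10) = 17
Day 3: max(0, 26 - 10) = 16
Day 4: max(0, 27 - 10) = 17
Day 5: max(0, 26 - 10) = 16
Day 6: max(0, 28 - 10) = 18
Day 7: max(0, 32 - 10) = 22
Day 8: max(0, 26 - 10) = 16
Day 9: max(0, 26 - 10) = 16
Day 10: max(0, 25 - 10) = 15
Day 11: max(0, 26 - 10) = 16
Day 12: max(0, 28 - 10) = 18
Total ADD = 202

202


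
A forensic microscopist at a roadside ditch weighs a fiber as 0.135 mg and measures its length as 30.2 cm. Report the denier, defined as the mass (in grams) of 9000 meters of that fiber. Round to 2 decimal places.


Denier calculation:
Mass in grams = 0.135 mg / 1000 = 0.000135 g
Length in meters = 30.2 cm / 100 = 0.302 m
Linear density = mass / length = 0.000135 / 0.302 = 0.00044702 g/m
Denier = (g/m) * 9000 = 0.00044702 * 9000 = 4.02

4.02


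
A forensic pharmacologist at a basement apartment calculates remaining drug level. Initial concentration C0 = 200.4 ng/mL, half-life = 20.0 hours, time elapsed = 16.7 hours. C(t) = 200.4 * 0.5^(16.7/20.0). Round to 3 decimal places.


Drug concentration decay:
Number of half-lives = t / t_half = 16.7 / 20.0 = 0.835
Decay factor = 0.5^0.835 = 0.56058304
C(t) = 200.4 * 0.56058304 = 112.341 ng/mL

112.341


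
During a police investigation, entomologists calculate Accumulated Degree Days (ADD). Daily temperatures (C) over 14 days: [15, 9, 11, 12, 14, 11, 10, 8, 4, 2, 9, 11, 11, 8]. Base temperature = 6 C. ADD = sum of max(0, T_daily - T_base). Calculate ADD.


Computing ADD day by day:
Day 1: max(0, 15 - 6) = 9
Day 2: max(0, 9 - 6) = 3
Day 3: max(0, 11 - 6) = 5
Day 4: max(0, 12 - 6) = 6
Day 5: max(0, 14 - 6) = 8
Day 6: max(0, 11 - 6) = 5
Day 7: max(0, 10 - 6) = 4
Day 8: max(0, 8 - 6) = 2
Day 9: max(0, 4 - 6) = 0
Day 10: max(0, 2 - 6) = 0
Day 11: max(0, 9 - 6) = 3
Day 12: max(0, 11 - 6) = 5
Day 13: max(0, 11 - 6) = 5
Day 14: max(0, 8 - 6) = 2
Total ADD = 57

57


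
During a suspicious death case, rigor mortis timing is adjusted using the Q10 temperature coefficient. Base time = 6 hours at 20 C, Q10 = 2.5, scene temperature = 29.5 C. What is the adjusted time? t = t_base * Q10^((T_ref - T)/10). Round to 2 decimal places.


Rigor mortis time adjustment:
Exponent = (T_ref - T_actual) / 10 = (20 - 29.5) / 10 = -0.95
Q10 factor = 2.5^-0.95 = 0.41875
t_adjusted = 6 * 0.41875 = 2.51 hours

2.51


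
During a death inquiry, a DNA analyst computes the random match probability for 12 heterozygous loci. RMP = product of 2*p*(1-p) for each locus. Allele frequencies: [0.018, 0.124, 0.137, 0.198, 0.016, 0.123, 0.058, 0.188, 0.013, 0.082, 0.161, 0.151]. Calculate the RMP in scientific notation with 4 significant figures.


Computing RMP for 12 loci:
Locus 1: 2 * 0.018 * 0.982 = 0.035352
Locus 2: 2 * 0.124 * 0.876 = 0.217248
Locus 3: 2 * 0.137 * 0.863 = 0.236462
Locus 4: 2 * 0.198 * 0.802 = 0.317592
Locus 5: 2 * 0.016 * 0.984 = 0.031488
Locus 6: 2 * 0.123 * 0.877 = 0.215742
Locus 7: 2 * 0.058 * 0.942 = 0.109272
Locus 8: 2 * 0.188 * 0.812 = 0.305312
Locus 9: 2 * 0.013 * 0.987 = 0.025662
Locus 10: 2 * 0.082 * 0.918 = 0.150552
Locus 11: 2 * 0.161 * 0.839 = 0.270158
Locus 12: 2 * 0.151 * 0.849 = 0.256398
RMP = 3.498e-11

3.498e-11


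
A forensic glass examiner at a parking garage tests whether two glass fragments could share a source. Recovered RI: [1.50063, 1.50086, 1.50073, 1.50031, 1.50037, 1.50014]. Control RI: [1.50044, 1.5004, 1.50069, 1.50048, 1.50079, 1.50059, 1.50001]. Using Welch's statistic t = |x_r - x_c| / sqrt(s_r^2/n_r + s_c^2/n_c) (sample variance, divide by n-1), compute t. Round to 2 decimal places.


Welch's t-criterion for glass RI comparison:
Recovered mean = sum / n_r = 9.00304 / 6 = 1.5005067
Control mean = sum / n_c = 10.5034 / 7 = 1.5004857
Recovered sample variance s_r^2 = 7.63467e-08
Control sample variance s_c^2 = 6.34952e-08
Welch SE (unpooled) = sqrt(s_r^2/n_r + s_c^2/n_c) = sqrt(1.27244e-08 + 9.07075e-09) = sqrt(2.17951e-08) = 0.000147632
|mean_r - mean_c| = 2.09524e-05
t = 2.09524e-05 / 0.000147632 = 0.14

0.14


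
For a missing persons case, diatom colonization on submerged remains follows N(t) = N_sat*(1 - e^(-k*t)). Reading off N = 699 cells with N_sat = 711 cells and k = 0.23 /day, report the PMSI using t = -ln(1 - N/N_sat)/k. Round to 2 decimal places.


PMSI from diatom colonization curve:
N / N_sat = 699 / 711 = 0.983122
1 - N/N_sat = 0.016878
ln(1 - N/N_sat) = -4.081744
t = -ln(1 - N/N_sat) / k = -(-4.081744) / 0.23 = 17.75 days

17.75


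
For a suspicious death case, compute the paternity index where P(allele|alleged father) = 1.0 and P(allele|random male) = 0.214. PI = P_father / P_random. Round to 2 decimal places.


Paternity Index calculation:
PI = P(allele|father) / P(allele|random)
PI = 1.0 / 0.214
PI = 4.67

4.67


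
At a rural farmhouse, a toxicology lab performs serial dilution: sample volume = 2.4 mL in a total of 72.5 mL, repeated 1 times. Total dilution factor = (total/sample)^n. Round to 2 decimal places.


Dilution factor calculation:
Single dilution = V_total / V_sample = 72.5 / 2.4 ≈ 30.208333
Number of dilutions = 1
Total DF = (72.5 / 2.4)^1 (full precision, rounded at the end) = 30.21

30.21


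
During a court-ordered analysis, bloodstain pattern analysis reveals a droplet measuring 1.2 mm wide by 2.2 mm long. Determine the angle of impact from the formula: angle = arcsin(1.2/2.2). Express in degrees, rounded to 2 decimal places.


Blood spatter impact angle calculation:
width / length = 1.2 / 2.2 = 0.545455
angle = arcsin(0.545455)
angle = 33.06 degrees

33.06


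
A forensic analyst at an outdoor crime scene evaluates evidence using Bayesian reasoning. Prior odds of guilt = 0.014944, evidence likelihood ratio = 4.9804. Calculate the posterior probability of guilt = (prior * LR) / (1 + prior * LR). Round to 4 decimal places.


Bayesian evidence evaluation:
Posterior odds = prior_odds * LR = 0.014944 * 4.9804 = 0.0744271
Posterior probability = posterior_odds / (1 + posterior_odds)
= 0.0744271 / (1 + 0.0744271)
= 0.0744271 / 1.0744271
= 0.0693

0.0693


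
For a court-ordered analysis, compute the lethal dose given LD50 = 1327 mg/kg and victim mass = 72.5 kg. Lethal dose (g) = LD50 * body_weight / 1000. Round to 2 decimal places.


Lethal dose calculation:
Lethal dose = LD50 * body_weight / 1000
= 1327 * 72.5 / 1000
= 96207.5 / 1000
= 96.21 g

96.21


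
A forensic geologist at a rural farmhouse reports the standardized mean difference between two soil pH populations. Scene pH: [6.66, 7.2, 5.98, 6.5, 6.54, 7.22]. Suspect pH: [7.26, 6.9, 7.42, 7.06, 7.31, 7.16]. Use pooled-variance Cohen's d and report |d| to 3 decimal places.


Pooled-variance Cohen's d for soil pH comparison:
Scene mean = 40.1 / 6 = 6.683333
Suspect mean = 43.11 / 6 = 7.185
Scene sample variance s_s^2 = 0.220867
Suspect sample variance s_c^2 = 0.03479
Pooled variance = ((n_s-1)*s_s^2 + (n_c-1)*s_c^2) / (n_s + n_c - 2) = 0.127828
Pooled SD = sqrt(0.127828) = 0.35753
Mean difference = -0.501667
|d| = |-0.501667| / 0.35753 = 1.403

1.403


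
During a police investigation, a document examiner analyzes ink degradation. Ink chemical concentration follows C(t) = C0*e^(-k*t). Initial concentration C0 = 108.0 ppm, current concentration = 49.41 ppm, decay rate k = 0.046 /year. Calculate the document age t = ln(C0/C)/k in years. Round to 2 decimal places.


Document age estimation:
C0/C = 108.0 / 49.41 = 2.185792
ln(C0/C) = 0.781978
t = 0.781978 / 0.046 = 17.00 years

17.00


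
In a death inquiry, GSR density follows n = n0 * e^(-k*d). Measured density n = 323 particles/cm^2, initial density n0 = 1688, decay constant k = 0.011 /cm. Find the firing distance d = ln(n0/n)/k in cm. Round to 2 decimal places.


GSR distance calculation:
n0/n = 1688 / 323 = 5.226006
ln(n0/n) = 1.653647
d = 1.653647 / 0.011 = 150.33 cm

150.33


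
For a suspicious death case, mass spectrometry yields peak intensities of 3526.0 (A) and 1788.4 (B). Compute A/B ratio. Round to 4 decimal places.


Spectral peak ratio:
Peak A = 3526.0 counts
Peak B = 1788.4 counts
Ratio = 3526.0 / 1788.4 = 1.9716

1.9716


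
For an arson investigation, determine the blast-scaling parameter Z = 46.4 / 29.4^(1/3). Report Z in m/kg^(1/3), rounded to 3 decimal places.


Scaled distance calculation:
W^(1/3) = 29.4^(1/3) = 3.086378
Z = R / W^(1/3) = 46.4 / 3.086378
Z = 15.034 m/kg^(1/3)

15.034


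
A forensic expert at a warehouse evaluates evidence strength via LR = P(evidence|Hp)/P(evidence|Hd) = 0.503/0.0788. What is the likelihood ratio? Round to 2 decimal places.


Likelihood ratio calculation:
LR = P(E|Hp) / P(E|Hd)
LR = 0.503 / 0.0788
LR = 6.38

6.38


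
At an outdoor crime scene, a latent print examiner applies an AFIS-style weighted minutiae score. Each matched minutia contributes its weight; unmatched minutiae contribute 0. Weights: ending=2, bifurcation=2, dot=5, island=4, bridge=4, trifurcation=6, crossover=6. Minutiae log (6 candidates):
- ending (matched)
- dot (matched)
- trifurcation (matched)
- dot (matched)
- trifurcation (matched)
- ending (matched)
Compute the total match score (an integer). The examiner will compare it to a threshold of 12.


Weighted minutiae match score:
  ending: matched, +2 (running total 2)
  dot: matched, +5 (running total 7)
  trifurcation: matched, +6 (running total 13)
  dot: matched, +5 (running total 18)
  trifurcation: matched, +6 (running total 24)
  ending: matched, +2 (running total 26)
Total score = 26
Threshold = 12; verdict = identification

26


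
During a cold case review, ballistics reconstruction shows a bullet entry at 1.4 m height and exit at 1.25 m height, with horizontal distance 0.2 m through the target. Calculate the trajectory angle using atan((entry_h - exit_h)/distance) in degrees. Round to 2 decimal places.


Bullet trajectory angle:
Height difference = 1.4 - 1.25 = 0.15 m
angle = atan(0.15 / 0.2)
angle = atan(0.75)
angle = 36.87 degrees

36.87


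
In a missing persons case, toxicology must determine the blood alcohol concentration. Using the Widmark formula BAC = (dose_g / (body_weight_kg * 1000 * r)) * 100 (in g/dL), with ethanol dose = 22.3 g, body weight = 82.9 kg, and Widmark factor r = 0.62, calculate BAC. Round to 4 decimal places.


Applying the Widmark formula:
BAC = (dose_g / (body_wt * 1000 * r)) * 100
Denominator = 82.9 * 1000 * 0.62 = 51398
BAC = (22.3 / 51398) * 100
BAC = 0.0434 g/dL

0.0434


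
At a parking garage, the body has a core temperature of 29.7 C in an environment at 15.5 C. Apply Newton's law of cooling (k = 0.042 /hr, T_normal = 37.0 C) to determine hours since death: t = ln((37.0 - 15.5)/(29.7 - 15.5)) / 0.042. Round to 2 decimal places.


Using Newton's law of cooling:
t = ln((T_normal - T_ambient) / (T_body - T_ambient)) / k
T_normal - T_ambient = 21.5
T_body - T_ambient = 14.2
Ratio = 1.514085
ln(ratio) = 0.414811
t = 0.414811 / 0.042 = 9.88 hours

9.88


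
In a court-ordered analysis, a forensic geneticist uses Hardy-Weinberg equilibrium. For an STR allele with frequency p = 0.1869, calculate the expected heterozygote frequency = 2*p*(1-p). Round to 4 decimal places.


Hardy-Weinberg heterozygote frequency:
q = 1 - p = 1 - 0.1869 = 0.8131
2pq = 2 * 0.1869 * 0.8131 = 0.3039

0.3039


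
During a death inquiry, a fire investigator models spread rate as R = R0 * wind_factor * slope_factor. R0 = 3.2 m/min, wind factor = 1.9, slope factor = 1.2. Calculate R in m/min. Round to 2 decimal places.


Fire spread rate calculation:
R = R0 * wind_factor * slope_factor
= 3.2 * 1.9 * 1.2
= 6.08 * 1.2
= 7.30 m/min

7.30


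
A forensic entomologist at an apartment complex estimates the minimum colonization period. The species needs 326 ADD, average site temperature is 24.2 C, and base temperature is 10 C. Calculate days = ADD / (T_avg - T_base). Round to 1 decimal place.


Insect development time:
Effective temperature = avg_temp - T_base = 24.2 - 10 = 14.2 C
Days = ADD / effective_temp = 326 / 14.2 = 23.0 days

23.0


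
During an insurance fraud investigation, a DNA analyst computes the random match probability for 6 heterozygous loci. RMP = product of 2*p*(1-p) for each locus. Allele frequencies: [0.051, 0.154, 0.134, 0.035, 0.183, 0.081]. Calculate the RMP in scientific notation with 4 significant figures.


Computing RMP for 6 loci:
Locus 1: 2 * 0.051 * 0.949 = 0.096798
Locus 2: 2 * 0.154 * 0.846 = 0.260568
Locus 3: 2 * 0.134 * 0.866 = 0.232088
Locus 4: 2 * 0.035 * 0.965 = 0.06755
Locus 5: 2 * 0.183 * 0.817 = 0.299022
Locus 6: 2 * 0.081 * 0.919 = 0.148878
RMP = 1.760e-05

1.760e-05


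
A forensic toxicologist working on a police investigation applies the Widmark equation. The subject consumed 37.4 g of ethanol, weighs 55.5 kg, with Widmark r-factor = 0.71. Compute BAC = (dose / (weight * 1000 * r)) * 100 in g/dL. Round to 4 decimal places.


Applying the Widmark formula:
BAC = (dose_g / (body_wt * 1000 * r)) * 100
Denominator = 55.5 * 1000 * 0.71 = 39405
BAC = (37.4 / 39405) * 100
BAC = 0.0949 g/dL

0.0949


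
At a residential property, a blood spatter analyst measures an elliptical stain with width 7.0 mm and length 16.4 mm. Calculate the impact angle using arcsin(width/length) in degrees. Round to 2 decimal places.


Blood spatter impact angle calculation:
width / length = 7.0 / 16.4 = 0.426829
angle = arcsin(0.426829)
angle = 25.27 degrees

25.27


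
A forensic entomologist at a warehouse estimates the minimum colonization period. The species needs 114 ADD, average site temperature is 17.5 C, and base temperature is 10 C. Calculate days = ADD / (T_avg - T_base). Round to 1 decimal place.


Insect development time:
Effective temperature = avg_temp - T_base = 17.5 - 10 = 7.5 C
Days = ADD / effective_temp = 114 / 7.5 = 15.2 days

15.2


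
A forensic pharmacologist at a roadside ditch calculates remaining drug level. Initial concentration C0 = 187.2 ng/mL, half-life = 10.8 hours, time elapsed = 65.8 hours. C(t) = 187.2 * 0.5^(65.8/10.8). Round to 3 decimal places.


Drug concentration decay:
Number of half-lives = t / t_half = 65.8 / 10.8 = 6.092593
Decay factor = 0.5^6.092593 = 0.01465368
C(t) = 187.2 * 0.01465368 = 2.743 ng/mL

2.743


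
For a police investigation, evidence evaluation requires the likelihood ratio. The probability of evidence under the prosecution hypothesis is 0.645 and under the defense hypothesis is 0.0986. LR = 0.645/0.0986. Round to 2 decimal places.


Likelihood ratio calculation:
LR = P(E|Hp) / P(E|Hd)
LR = 0.645 / 0.0986
LR = 6.54

6.54


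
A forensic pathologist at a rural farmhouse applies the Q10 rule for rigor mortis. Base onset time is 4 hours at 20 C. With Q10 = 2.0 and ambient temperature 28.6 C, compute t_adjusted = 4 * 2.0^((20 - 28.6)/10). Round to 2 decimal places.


Rigor mortis time adjustment:
Exponent = (T_ref - T_actual) / 10 = (20 - 28.6) / 10 = -0.86
Q10 factor = 2.0^-0.86 = 0.55095
t_adjusted = 4 * 0.55095 = 2.20 hours

2.20


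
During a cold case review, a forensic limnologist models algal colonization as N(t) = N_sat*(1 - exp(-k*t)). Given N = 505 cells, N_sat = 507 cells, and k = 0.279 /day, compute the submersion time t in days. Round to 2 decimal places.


PMSI from diatom colonization curve:
N / N_sat = 505 / 507 = 0.996055
1 - N/N_sat = 0.003945
ln(1 - N/N_sat) = -5.535306
t = -ln(1 - N/N_sat) / k = -(-5.535306) / 0.279 = 19.84 days

19.84


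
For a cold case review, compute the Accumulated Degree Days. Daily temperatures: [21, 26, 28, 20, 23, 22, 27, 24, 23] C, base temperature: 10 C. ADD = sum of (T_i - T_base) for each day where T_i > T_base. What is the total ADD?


Computing ADD day by day:
Day 1: max(0, 21 - 10) = 11
Day 2: max(0, 26 - 10) = 16
Day 3: max(0, 28 - 10) = 18
Day 4: max(0, 20 - 10) = 10
Day 5: max(0, 23 - 10) = 13
Day 6: max(0, 22 - 10) = 12
Day 7: max(0, 27 - 10) = 17
Day 8: max(0, 24 - 10) = 14
Day 9: max(0, 23 - 10) = 13
Total ADD = 124

124


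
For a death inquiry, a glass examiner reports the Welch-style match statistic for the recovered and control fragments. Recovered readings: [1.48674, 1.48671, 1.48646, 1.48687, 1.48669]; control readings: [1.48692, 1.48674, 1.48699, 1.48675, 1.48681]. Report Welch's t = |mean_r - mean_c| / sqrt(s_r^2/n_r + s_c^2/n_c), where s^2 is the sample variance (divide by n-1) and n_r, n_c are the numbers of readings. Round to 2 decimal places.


Welch's t-criterion for glass RI comparison:
Recovered mean = sum / n_r = 7.43347 / 5 = 1.486694
Control mean = sum / n_c = 7.43421 / 5 = 1.486842
Recovered sample variance s_r^2 = 2.203e-08
Control sample variance s_c^2 = 1.197e-08
Welch SE (unpooled) = sqrt(s_r^2/n_r + s_c^2/n_c) = sqrt(4.406e-09 + 2.394e-09) = sqrt(6.8e-09) = 8.24621e-05
|mean_r - mean_c| = 0.000148
t = 0.000148 / 8.24621e-05 = 1.79

1.79


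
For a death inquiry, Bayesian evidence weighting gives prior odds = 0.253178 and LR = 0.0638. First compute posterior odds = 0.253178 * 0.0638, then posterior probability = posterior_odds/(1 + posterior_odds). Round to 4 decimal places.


Bayesian evidence evaluation:
Posterior odds = prior_odds * LR = 0.253178 * 0.0638 = 0.01615276
Posterior probability = posterior_odds / (1 + posterior_odds)
= 0.01615276 / (1 + 0.01615276)
= 0.01615276 / 1.01615276
= 0.0159

0.0159


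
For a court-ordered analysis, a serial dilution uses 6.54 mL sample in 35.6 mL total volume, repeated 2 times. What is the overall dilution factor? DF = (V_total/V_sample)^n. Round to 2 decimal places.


Dilution factor calculation:
Single dilution = V_total / V_sample = 35.6 / 6.54 ≈ 5.443425
Number of dilutions = 2
Total DF = (35.6 / 6.54)^2 (full precision, rounded at the end) = 29.63

29.63


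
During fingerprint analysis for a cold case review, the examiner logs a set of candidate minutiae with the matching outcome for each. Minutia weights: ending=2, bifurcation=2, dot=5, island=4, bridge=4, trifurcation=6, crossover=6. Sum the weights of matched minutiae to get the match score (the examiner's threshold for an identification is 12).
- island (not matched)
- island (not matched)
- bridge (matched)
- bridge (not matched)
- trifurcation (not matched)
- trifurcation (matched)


Weighted minutiae match score:
  island: not matched, +0
  island: not matched, +0
  bridge: matched, +4 (running total 4)
  bridge: not matched, +0
  trifurcation: not matched, +0
  trifurcation: matched, +6 (running total 10)
Total score = 10
Threshold = 12; verdict = inconclusive

10


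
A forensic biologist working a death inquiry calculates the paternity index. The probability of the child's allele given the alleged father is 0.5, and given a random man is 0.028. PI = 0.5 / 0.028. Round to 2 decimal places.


Paternity Index calculation:
PI = P(allele|father) / P(allele|random)
PI = 0.5 / 0.028
PI = 17.86

17.86


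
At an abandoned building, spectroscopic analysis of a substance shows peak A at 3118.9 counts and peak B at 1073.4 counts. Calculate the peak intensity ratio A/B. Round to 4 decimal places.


Spectral peak ratio:
Peak A = 3118.9 counts
Peak B = 1073.4 counts
Ratio = 3118.9 / 1073.4 = 2.9056

2.9056


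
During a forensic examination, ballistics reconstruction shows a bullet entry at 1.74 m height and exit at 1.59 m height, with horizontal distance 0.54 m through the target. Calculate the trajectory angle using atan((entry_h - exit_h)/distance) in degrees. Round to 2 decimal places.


Bullet trajectory angle:
Height difference = 1.74 - 1.59 = 0.15 m
angle = atan(0.15 / 0.54)
angle = atan(0.277778)
angle = 15.52 degrees

15.52


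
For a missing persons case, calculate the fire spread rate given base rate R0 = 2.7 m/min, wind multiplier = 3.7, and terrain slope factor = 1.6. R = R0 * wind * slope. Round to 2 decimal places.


Fire spread rate calculation:
R = R0 * wind_factor * slope_factor
= 2.7 * 3.7 * 1.6
= 9.99 * 1.6
= 15.98 m/min

15.98


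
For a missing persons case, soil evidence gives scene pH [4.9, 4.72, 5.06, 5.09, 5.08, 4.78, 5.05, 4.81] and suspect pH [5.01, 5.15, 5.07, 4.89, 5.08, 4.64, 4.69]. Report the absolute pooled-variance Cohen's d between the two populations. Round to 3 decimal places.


Pooled-variance Cohen's d for soil pH comparison:
Scene mean = 39.49 / 8 = 4.93625
Suspect mean = 34.53 / 7 = 4.932857
Scene sample variance s_s^2 = 0.022998
Suspect sample variance s_c^2 = 0.040024
Pooled variance = ((n_s-1)*s_s^2 + (n_c-1)*s_c^2) / (n_s + n_c - 2) = 0.030856
Pooled SD = sqrt(0.030856) = 0.175659
Mean difference = 0.003393
|d| = |0.003393| / 0.175659 = 0.019

0.019


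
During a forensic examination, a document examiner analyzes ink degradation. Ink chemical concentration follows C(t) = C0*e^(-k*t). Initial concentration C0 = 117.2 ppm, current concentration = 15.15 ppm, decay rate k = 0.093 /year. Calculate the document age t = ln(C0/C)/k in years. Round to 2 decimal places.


Document age estimation:
C0/C = 117.2 / 15.15 = 7.735974
ln(C0/C) = 2.045881
t = 2.045881 / 0.093 = 22.00 years

22.00


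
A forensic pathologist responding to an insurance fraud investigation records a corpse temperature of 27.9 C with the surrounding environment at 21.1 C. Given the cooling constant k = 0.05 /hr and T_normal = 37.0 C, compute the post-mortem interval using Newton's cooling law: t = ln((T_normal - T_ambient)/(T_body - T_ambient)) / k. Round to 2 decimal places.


Using Newton's law of cooling:
t = ln((T_normal - T_ambient) / (T_body - T_ambient)) / k
T_normal - T_ambient = 15.9
T_body - T_ambient = 6.8
Ratio = 2.338235
ln(ratio) = 0.849396
t = 0.849396 / 0.05 = 16.99 hours

16.99


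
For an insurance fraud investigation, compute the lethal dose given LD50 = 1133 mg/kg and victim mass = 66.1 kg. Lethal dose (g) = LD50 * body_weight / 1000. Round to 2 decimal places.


Lethal dose calculation:
Lethal dose = LD50 * body_weight / 1000
= 1133 * 66.1 / 1000
= 74891.3 / 1000
= 74.89 g

74.89


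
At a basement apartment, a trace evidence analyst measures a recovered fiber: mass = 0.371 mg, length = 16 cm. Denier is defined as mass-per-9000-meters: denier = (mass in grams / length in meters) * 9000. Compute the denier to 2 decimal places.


Denier calculation:
Mass in grams = 0.371 mg / 1000 = 0.000371 g
Length in meters = 16 cm / 100 = 0.16 m
Linear density = mass / length = 0.000371 / 0.16 = 0.00231875 g/m
Denier = (g/m) * 9000 = 0.00231875 * 9000 = 20.87

20.87


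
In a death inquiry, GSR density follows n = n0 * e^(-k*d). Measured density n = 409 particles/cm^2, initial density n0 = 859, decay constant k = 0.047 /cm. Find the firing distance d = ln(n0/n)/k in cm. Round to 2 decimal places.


GSR distance calculation:
n0/n = 859 / 409 = 2.100244
ln(n0/n) = 0.742054
d = 0.742054 / 0.047 = 15.79 cm

15.79


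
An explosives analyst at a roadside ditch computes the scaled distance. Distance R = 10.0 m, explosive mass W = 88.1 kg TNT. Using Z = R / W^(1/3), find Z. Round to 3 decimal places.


Scaled distance calculation:
W^(1/3) = 88.1^(1/3) = 4.449644
Z = R / W^(1/3) = 10.0 / 4.449644
Z = 2.247 m/kg^(1/3)

2.247


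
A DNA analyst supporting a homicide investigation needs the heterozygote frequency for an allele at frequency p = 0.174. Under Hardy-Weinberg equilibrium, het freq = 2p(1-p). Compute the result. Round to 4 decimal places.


Hardy-Weinberg heterozygote frequency:
q = 1 - p = 1 - 0.174 = 0.826
2pq = 2 * 0.174 * 0.826 = 0.2874

0.2874


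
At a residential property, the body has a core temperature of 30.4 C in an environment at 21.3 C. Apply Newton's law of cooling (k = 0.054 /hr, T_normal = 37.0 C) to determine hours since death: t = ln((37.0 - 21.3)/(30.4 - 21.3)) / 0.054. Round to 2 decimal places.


Using Newton's law of cooling:
t = ln((T_normal - T_ambient) / (T_body - T_ambient)) / k
T_normal - T_ambient = 15.7
T_body - T_ambient = 9.1
Ratio = 1.725275
ln(ratio) = 0.545386
t = 0.545386 / 0.054 = 10.10 hours

10.10


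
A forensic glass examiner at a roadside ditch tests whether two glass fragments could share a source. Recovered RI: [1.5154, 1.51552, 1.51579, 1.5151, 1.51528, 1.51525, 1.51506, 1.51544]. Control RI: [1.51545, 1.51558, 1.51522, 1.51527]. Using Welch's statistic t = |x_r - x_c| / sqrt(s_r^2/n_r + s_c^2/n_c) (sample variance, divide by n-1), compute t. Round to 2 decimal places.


Welch's t-criterion for glass RI comparison:
Recovered mean = sum / n_r = 12.12284 / 8 = 1.515355
Control mean = sum / n_c = 6.06152 / 4 = 1.51538
Recovered sample variance s_r^2 = 5.63429e-08
Control sample variance s_c^2 = 2.75333e-08
Welch SE (unpooled) = sqrt(s_r^2/n_r + s_c^2/n_c) = sqrt(7.04286e-09 + 6.88333e-09) = sqrt(1.39262e-08) = 0.000118009
|mean_r - mean_c| = 2.5e-05
t = 2.5e-05 / 0.000118009 = 0.21

0.21


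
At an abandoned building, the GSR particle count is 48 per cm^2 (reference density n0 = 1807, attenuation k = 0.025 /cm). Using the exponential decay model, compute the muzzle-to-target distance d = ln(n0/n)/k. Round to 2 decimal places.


GSR distance calculation:
n0/n = 1807 / 48 = 37.645833
ln(n0/n) = 3.628222
d = 3.628222 / 0.025 = 145.13 cm

145.13


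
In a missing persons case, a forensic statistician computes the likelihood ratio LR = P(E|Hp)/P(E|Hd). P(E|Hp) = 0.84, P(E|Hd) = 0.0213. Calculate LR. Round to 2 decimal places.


Likelihood ratio calculation:
LR = P(E|Hp) / P(E|Hd)
LR = 0.84 / 0.0213
LR = 39.44

39.44


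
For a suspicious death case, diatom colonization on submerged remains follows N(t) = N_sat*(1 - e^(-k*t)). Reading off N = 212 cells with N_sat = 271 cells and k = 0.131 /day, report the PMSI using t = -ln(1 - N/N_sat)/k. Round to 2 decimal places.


PMSI from diatom colonization curve:
N / N_sat = 212 / 271 = 0.782288
1 - N/N_sat = 0.217712
ln(1 - N/N_sat) = -1.524582
t = -ln(1 - N/N_sat) / k = -(-1.524582) / 0.131 = 11.64 days

11.64


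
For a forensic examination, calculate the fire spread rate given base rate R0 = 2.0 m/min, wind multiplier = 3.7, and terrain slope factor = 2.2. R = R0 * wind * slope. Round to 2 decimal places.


Fire spread rate calculation:
R = R0 * wind_factor * slope_factor
= 2.0 * 3.7 * 2.2
= 7.4 * 2.2
= 16.28 m/min

16.28


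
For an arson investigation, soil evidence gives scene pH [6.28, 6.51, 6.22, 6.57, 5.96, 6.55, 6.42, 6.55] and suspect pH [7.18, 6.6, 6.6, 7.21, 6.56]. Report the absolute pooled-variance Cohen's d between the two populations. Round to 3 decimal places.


Pooled-variance Cohen's d for soil pH comparison:
Scene mean = 51.06 / 8 = 6.3825
Suspect mean = 34.15 / 5 = 6.83
Scene sample variance s_s^2 = 0.046336
Suspect sample variance s_c^2 = 0.1114
Pooled variance = ((n_s-1)*s_s^2 + (n_c-1)*s_c^2) / (n_s + n_c - 2) = 0.069995
Pooled SD = sqrt(0.069995) = 0.264566
Mean difference = -0.4475
|d| = |-0.4475| / 0.264566 = 1.691

1.691


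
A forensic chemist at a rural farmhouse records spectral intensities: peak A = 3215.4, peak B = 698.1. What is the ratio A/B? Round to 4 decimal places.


Spectral peak ratio:
Peak A = 3215.4 counts
Peak B = 698.1 counts
Ratio = 3215.4 / 698.1 = 4.6059

4.6059


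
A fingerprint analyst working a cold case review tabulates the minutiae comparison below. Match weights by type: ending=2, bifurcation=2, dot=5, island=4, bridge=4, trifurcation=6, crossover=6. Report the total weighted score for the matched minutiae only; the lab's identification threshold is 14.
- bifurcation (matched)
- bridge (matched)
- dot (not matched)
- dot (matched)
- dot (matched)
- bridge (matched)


Weighted minutiae match score:
  bifurcation: matched, +2 (running total 2)
  bridge: matched, +4 (running total 6)
  dot: not matched, +0
  dot: matched, +5 (running total 11)
  dot: matched, +5 (running total 16)
  bridge: matched, +4 (running total 20)
Total score = 20
Threshold = 14; verdict = identification

20


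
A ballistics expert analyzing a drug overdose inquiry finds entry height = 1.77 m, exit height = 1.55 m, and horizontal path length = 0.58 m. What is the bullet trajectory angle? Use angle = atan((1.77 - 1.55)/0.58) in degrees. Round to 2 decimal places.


Bullet trajectory angle:
Height difference = 1.77 - 1.55 = 0.22 m
angle = atan(0.22 / 0.58)
angle = atan(0.37931)
angle = 20.77 degrees

20.77


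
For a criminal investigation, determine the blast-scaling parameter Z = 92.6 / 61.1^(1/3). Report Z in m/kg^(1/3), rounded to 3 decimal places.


Scaled distance calculation:
W^(1/3) = 61.1^(1/3) = 3.938647
Z = R / W^(1/3) = 92.6 / 3.938647
Z = 23.511 m/kg^(1/3)

23.511


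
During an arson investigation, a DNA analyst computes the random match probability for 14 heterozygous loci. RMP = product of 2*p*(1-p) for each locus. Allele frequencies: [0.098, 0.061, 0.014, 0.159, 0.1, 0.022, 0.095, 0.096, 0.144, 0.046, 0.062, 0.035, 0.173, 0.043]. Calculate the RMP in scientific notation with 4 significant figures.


Computing RMP for 14 loci:
Locus 1: 2 * 0.098 * 0.902 = 0.176792
Locus 2: 2 * 0.061 * 0.939 = 0.114558
Locus 3: 2 * 0.014 * 0.986 = 0.027608
Locus 4: 2 * 0.159 * 0.841 = 0.267438
Locus 5: 2 * 0.1 * 0.9 = 0.18
Locus 6: 2 * 0.022 * 0.978 = 0.043032
Locus 7: 2 * 0.095 * 0.905 = 0.17195
Locus 8: 2 * 0.096 * 0.904 = 0.173568
Locus 9: 2 * 0.144 * 0.856 = 0.246528
Locus 10: 2 * 0.046 * 0.954 = 0.087768
Locus 11: 2 * 0.062 * 0.938 = 0.116312
Locus 12: 2 * 0.035 * 0.965 = 0.06755
Locus 13: 2 * 0.173 * 0.827 = 0.286142
Locus 14: 2 * 0.043 * 0.957 = 0.082302
RMP = 1.384e-13

1.384e-13


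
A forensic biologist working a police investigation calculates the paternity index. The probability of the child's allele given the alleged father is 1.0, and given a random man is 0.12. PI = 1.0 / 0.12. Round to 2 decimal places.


Paternity Index calculation:
PI = P(allele|father) / P(allele|random)
PI = 1.0 / 0.12
PI = 8.33

8.33


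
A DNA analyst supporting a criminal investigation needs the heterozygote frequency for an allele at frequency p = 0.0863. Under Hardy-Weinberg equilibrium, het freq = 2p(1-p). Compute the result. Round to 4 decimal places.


Hardy-Weinberg heterozygote frequency:
q = 1 - p = 1 - 0.0863 = 0.9137
2pq = 2 * 0.0863 * 0.9137 = 0.1577

0.1577


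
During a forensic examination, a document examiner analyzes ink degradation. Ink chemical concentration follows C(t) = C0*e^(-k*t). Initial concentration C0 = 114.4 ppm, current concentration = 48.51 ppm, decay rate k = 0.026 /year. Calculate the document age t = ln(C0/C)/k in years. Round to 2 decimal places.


Document age estimation:
C0/C = 114.4 / 48.51 = 2.358277
ln(C0/C) = 0.857931
t = 0.857931 / 0.026 = 33.00 years

33.00


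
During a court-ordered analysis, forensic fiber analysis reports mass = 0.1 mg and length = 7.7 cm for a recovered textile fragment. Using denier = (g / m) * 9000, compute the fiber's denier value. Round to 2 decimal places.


Denier calculation:
Mass in grams = 0.1 mg / 1000 = 0.0001 g
Length in meters = 7.7 cm / 100 = 0.077 m
Linear density = mass / length = 0.0001 / 0.077 = 0.0012987 g/m
Denier = (g/m) * 9000 = 0.0012987 * 9000 = 11.69

11.69


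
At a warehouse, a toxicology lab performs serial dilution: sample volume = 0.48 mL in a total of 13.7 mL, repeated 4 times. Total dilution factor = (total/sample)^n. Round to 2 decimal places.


Dilution factor calculation:
Single dilution = V_total / V_sample = 13.7 / 0.48 ≈ 28.541667
Number of dilutions = 4
Total DF = (13.7 / 0.48)^4 (full precision, rounded at the end) = 663616.72

663616.72


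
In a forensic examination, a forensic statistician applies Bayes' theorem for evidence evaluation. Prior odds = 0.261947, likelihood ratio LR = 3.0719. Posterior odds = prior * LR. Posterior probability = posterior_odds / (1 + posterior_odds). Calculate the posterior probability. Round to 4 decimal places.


Bayesian evidence evaluation:
Posterior odds = prior_odds * LR = 0.261947 * 3.0719 = 0.804675
Posterior probability = posterior_odds / (1 + posterior_odds)
= 0.804675 / (1 + 0.804675)
= 0.804675 / 1.804675
= 0.4459

0.4459


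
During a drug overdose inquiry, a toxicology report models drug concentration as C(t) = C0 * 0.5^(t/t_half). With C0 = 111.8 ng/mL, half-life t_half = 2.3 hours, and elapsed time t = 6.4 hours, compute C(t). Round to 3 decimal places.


Drug concentration decay:
Number of half-lives = t / t_half = 6.4 / 2.3 = 2.782609
Decay factor = 0.5^2.782609 = 0.14532865
C(t) = 111.8 * 0.14532865 = 16.248 ng/mL

16.248


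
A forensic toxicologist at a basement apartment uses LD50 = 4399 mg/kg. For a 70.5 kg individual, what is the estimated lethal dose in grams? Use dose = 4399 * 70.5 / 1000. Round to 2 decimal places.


Lethal dose calculation:
Lethal dose = LD50 * body_weight / 1000
= 4399 * 70.5 / 1000
= 310129.5 / 1000
= 310.13 g

310.13


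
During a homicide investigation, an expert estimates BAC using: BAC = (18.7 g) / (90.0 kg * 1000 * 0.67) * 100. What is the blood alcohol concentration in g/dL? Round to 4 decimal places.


Applying the Widmark formula:
BAC = (dose_g / (body_wt * 1000 * r)) * 100
Denominator = 90.0 * 1000 * 0.67 = 60300
BAC = (18.7 / 60300) * 100
BAC = 0.0310 g/dL

0.0310
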